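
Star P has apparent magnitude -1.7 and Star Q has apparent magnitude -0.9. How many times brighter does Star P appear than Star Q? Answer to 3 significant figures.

Δm = -1.7 − (-0.9) = -0.8
Flux ratio = 10^(−0.4 Δm) = 10^(−0.4 × -0.8) = 10^0.320 = 2.089

2.09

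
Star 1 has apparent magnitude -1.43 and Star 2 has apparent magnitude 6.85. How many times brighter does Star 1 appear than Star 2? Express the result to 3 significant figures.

2050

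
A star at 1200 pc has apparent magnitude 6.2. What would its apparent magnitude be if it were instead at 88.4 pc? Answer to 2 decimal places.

Flux ∝ 1/d², so Δm = 5 log₁₀(d₂/d₁) = 5 log₁₀(88.4/1200) = -5.664
m₂ = m₁ + Δm = 6.2 + (-5.664) = 0.536

m ≈ 0.54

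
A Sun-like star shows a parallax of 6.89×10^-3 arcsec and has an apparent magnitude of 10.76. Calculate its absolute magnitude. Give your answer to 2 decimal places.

d = 1/p = 1/6.89×10^-3″ = 145.1 pc
5 log₁₀(d/10 pc) = 5 log₁₀(145.1) − 5 = 5.809
M = m − 5 log₁₀(d/10) = 10.76 − 5.809 = 4.951

M ≈ 4.95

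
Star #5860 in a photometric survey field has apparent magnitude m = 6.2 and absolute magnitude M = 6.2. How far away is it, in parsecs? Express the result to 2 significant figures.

d ≈ 10 pc

μ = m − M = 0.000
m − M = 5 log₁₀ d − 5
log₁₀ d = (m − M)/5 + 1 = 1.0000
d = 10^1.0000 = 10.00 pc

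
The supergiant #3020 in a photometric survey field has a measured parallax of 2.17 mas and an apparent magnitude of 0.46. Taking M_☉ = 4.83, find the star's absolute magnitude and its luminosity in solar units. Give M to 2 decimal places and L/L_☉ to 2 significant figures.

M ≈ -7.86; L/L_☉ ≈ 120000

d = 1/p = 1000/2.17 mas = 460.8 pc
M = m − 5 log₁₀ d + 5 = 0.46 − 5·2.6635 + 5 = -7.858
M − M_☉ = -7.858 − 4.83 = -12.688
L/L_☉ = 10^(−0.4 × -12.688) = 118900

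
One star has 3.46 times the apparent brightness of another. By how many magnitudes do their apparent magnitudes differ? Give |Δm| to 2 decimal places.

|Δm| ≈ 1.35

Pogson: Δm = −2.5 log₁₀(ratio) = −2.5 log₁₀(3.46) = −2.5 × 0.5391 = -1.348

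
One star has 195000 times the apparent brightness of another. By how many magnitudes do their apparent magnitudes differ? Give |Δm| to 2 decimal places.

Pogson: Δm = −2.5 log₁₀(ratio) = −2.5 log₁₀(195000) = −2.5 × 5.2900 = -13.225

|Δm| ≈ 13.23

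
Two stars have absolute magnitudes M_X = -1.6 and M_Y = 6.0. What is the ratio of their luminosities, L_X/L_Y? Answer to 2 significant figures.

ΔM = M_X − M_Y = -7.6
L_X/L_Y = 10^(−0.4 ΔM) = 10^3.040 = 1096

L_X/L_Y ≈ 1100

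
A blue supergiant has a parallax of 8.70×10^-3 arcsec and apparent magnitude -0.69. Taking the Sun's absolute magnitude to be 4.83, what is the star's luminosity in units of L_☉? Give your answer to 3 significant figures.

L/L_☉ ≈ 21300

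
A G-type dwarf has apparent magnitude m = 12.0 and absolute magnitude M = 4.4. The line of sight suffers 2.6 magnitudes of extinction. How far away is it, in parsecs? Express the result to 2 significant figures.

d ≈ 100 pc

m − M = 5 log₁₀(d/10 pc) + A  ⇒  12.0 − (4.4) − 2.6 = 5 log₁₀(d/10)
5.000 = 5 log₁₀(d/10)
log₁₀ d = (m − M − A)/5 + 1 = 2.0000
d = 10^2.0000 = 100.0 pc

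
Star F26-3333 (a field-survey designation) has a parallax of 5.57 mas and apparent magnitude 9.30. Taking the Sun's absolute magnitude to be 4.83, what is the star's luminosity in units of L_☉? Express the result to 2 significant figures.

d = 1/p = 1000/5.57 mas = 179.5 pc
M = m − 5 log₁₀ d + 5 = 9.30 − 5·2.2541 + 5 = 3.029
M − M_☉ = 3.029 − 4.83 = -1.801
L/L_☉ = 10^(−0.4 × -1.801) = 5.252

L/L_☉ ≈ 5.3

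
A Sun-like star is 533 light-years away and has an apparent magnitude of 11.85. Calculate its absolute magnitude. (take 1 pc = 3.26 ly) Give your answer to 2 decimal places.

M ≈ 5.78

d = 533 ly / 3.26 = 163.5 pc
5 log₁₀(d/10 pc) = 5 log₁₀(163.5) − 5 = 6.068
M = m − 5 log₁₀(d/10) = 11.85 − 6.068 = 5.782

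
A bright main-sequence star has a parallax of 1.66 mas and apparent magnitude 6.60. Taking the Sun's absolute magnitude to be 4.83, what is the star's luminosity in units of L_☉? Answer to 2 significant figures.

d = 1/p = 1000/1.66 mas = 602.4 pc
M = m − 5 log₁₀ d + 5 = 6.60 − 5·2.7799 + 5 = -2.299
M − M_☉ = -2.299 − 4.83 = -7.129
L/L_☉ = 10^(−0.4 × -7.129) = 710.9

L/L_☉ ≈ 710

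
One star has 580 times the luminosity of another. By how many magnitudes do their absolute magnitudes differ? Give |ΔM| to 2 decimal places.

Pogson: ΔM = −2.5 log₁₀(ratio) = −2.5 log₁₀(580) = −2.5 × 2.7634 = -6.909

|ΔM| ≈ 6.91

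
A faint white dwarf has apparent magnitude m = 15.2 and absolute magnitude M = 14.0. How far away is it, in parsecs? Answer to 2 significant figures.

d ≈ 17 pc

Distance modulus: m − M = 15.2 − (14.0) = 1.200
m − M = 5 log₁₀ d − 5
log₁₀ d = (m − M)/5 + 1 = 1.2400
d = 10^1.2400 = 17.38 pc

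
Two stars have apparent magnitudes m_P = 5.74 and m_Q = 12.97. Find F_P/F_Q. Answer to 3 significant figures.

Δm = 5.74 − (12.97) = -7.23
Flux ratio = 10^(−0.4 Δm) = 10^(−0.4 × -7.23) = 10^2.892 = 779.8

F_P/F_Q ≈ 780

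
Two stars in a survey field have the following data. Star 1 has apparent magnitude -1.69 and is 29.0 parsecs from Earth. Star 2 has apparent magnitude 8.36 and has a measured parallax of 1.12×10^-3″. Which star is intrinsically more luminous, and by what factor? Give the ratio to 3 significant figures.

Star 1 is more luminous, by a factor of 11.0.

Star 1: M = m − 5 log₁₀ d + 5 = -1.69 − 5·1.4624 + 5 = -4.002
Star 2: d = 1/p = 1/1.12×10^-3″ = 892.9 pc
Star 2: M = m − 5 log₁₀ d + 5 = 8.36 − 5·2.9508 + 5 = -1.394
ΔM = M_1 − M_2 = -4.002 − (-1.394) = -2.608; smaller M is more luminous → Star 1.
L ratio = 10^(0.4 |ΔM|) = 10^1.043 = 11.05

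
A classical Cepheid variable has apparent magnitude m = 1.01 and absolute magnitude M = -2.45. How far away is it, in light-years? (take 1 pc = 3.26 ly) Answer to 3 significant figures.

d ≈ 160 ly

Distance modulus: m − M = 1.01 − (-2.45) = 3.460
m − M = 5 log₁₀ d − 5
log₁₀ d = (m − M)/5 + 1 = 1.6920
d = 10^1.6920 = 49.20 pc
= 160.4 ly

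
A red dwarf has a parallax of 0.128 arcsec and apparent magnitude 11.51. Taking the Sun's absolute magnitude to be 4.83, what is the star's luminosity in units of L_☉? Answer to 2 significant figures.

d = 1/p = 1/0.128″ = 7.812 pc
M = m − 5 log₁₀ d + 5 = 11.51 − 5·0.8928 + 5 = 12.046
M − M_☉ = 12.046 − 4.83 = 7.216
L/L_☉ = 10^(−0.4 × 7.216) = 1.299×10^-3

L/L_☉ ≈ 1.3×10^-3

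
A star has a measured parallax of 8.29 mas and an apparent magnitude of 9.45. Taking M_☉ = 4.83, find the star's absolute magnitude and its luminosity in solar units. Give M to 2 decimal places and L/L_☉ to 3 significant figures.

M ≈ 4.04; L/L_☉ ≈ 2.06

d = 1/p = 1000/8.29 mas = 120.6 pc
M = m − 5 log₁₀ d + 5 = 9.45 − 5·2.0814 + 5 = 4.043
M − M_☉ = 4.043 − 4.83 = -0.787
L/L_☉ = 10^(−0.4 × -0.787) = 2.065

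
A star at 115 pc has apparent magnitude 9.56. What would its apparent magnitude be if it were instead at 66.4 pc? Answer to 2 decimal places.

Flux ∝ 1/d², so Δm = 5 log₁₀(d₂/d₁) = 5 log₁₀(66.4/115) = -1.193
m₂ = m₁ + Δm = 9.56 + (-1.193) = 8.367

m ≈ 8.37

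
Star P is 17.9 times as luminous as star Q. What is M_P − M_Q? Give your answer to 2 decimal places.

M_P − M_Q ≈ -3.13

Pogson: ΔM = −2.5 log₁₀(ratio) = −2.5 log₁₀(17.9) = −2.5 × 1.2529 = -3.132
Star P is brighter, so it has the smaller magnitude: the difference is negative.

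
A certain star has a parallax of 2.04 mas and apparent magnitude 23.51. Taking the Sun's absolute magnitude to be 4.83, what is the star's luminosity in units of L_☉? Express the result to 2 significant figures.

L/L_☉ ≈ 8.1×10^-5

d = 1/p = 1000/2.04 mas = 490.2 pc
M = m − 5 log₁₀ d + 5 = 23.51 − 5·2.6904 + 5 = 15.058
M − M_☉ = 15.058 − 4.83 = 10.228
L/L_☉ = 10^(−0.4 × 10.228) = 8.105×10^-5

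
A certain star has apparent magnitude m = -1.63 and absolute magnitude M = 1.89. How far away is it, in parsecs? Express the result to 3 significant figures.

d ≈ 1.98 pc

μ = m − M = -3.520
m − M = 5 log₁₀ d − 5
log₁₀ d = (m − M)/5 + 1 = 0.2960
d = 10^0.2960 = 1.977 pc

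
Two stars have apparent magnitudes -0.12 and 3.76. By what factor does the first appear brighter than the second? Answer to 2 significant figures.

Magnitude difference = -3.88
Flux ratio = 10^(−0.4 Δm) = 10^(−0.4 × -3.88) = 10^1.552 = 35.65

36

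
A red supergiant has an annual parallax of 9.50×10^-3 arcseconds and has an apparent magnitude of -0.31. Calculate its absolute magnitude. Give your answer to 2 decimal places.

M ≈ -5.42

d = 1/p = 1/9.50×10^-3″ = 105.3 pc
5 log₁₀(d/10 pc) = 5 log₁₀(105.3) − 5 = 5.111
M = m − 5 log₁₀(d/10) = -0.31 − 5.111 = -5.421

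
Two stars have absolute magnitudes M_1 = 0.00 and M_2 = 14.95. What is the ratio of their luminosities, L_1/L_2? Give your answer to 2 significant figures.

ΔM = M_1 − M_2 = -14.95
L_1/L_2 = 10^(−0.4 ΔM) = 10^5.980 = 955000

L_1/L_2 ≈ 950000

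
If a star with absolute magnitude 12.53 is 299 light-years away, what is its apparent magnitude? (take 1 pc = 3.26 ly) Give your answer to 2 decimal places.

m ≈ 17.34

d = 299 ly / 3.26 = 91.72 pc
m = M + 5 log₁₀ d − 5 = 12.53 + 5·1.9625 − 5 = 17.342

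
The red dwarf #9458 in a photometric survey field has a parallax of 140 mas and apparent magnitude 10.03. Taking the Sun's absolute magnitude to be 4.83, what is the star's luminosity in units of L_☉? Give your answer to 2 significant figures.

d = 1/p = 1000/140 mas = 7.143 pc
M = m − 5 log₁₀ d + 5 = 10.03 − 5·0.8539 + 5 = 10.761
M − M_☉ = 10.761 − 4.83 = 5.931
L/L_☉ = 10^(−0.4 × 5.931) = 4.244×10^-3

L/L_☉ ≈ 4.2×10^-3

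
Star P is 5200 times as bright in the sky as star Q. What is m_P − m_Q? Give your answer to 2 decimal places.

Pogson: Δm = −2.5 log₁₀(ratio) = −2.5 log₁₀(5200) = −2.5 × 3.7160 = -9.290
Star P is brighter, so it has the smaller magnitude: the difference is negative.

m_P − m_Q ≈ -9.29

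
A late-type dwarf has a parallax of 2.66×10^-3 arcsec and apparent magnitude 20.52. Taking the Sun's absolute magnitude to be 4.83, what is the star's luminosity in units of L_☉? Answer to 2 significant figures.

L/L_☉ ≈ 7.5×10^-4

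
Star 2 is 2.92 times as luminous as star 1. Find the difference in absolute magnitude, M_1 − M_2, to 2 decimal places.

M_1 − M_2 ≈ 1.16

Pogson: ΔM = −2.5 log₁₀(ratio) = −2.5 log₁₀(2.92) = −2.5 × 0.4654 = -1.163
Star 2 is brighter so has the smaller magnitude: M_1 − M_2 is positive.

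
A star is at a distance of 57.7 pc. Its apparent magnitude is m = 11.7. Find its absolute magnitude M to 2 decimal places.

M ≈ 7.89

5 log₁₀(d/10 pc) = 5 log₁₀(57.70) − 5 = 3.806
M = m − 5 log₁₀(d/10) = 11.7 − 3.806 = 7.894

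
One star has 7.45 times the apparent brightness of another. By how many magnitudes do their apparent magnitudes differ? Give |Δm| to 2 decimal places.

|Δm| ≈ 2.18

Pogson: Δm = −2.5 log₁₀(ratio) = −2.5 log₁₀(7.45) = −2.5 × 0.8722 = -2.180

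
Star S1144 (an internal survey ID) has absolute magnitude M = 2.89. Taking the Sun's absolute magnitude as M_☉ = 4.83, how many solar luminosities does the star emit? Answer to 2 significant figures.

M − M_☉ = 2.89 − 4.83 = -1.940
L/L_☉ = 10^(−0.4 (M − M_☉)) = 10^0.776 = 5.970

L/L_☉ ≈ 6.0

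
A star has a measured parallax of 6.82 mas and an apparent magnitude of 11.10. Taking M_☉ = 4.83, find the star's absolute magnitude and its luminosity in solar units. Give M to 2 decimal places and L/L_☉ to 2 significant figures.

d = 1/p = 1000/6.82 mas = 146.6 pc
M = m − 5 log₁₀ d + 5 = 11.10 − 5·2.1662 + 5 = 5.269
M − M_☉ = 5.269 − 4.83 = 0.439
L/L_☉ = 10^(−0.4 × 0.439) = 0.6675

M ≈ 5.27; L/L_☉ ≈ 0.67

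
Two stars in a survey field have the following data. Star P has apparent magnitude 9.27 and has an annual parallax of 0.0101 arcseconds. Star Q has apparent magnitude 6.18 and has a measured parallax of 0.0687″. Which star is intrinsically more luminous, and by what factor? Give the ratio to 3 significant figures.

Star P: d = 1/p = 1/0.0101″ = 99.01 pc
Star P: M = m − 5 log₁₀ d + 5 = 9.27 − 5·1.9957 + 5 = 4.292
Star Q: d = 1/p = 1/0.0687″ = 14.56 pc
Star Q: M = m − 5 log₁₀ d + 5 = 6.18 − 5·1.1630 + 5 = 5.365
ΔM = M_P − M_Q = 4.292 − (5.365) = -1.073; smaller M is more luminous → Star P.
L ratio = 10^(0.4 |ΔM|) = 10^0.429 = 2.687

Star P is more luminous, by a factor of 2.69.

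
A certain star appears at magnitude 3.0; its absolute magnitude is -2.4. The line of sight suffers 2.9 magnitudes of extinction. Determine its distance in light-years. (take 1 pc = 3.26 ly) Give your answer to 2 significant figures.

d ≈ 100 ly

m − M = 5 log₁₀(d/10 pc) + A  ⇒  3.0 − (-2.4) − 2.9 = 5 log₁₀(d/10)
2.500 = 5 log₁₀(d/10)
log₁₀ d = (m − M − A)/5 + 1 = 1.5000
d = 10^1.5000 = 31.62 pc
= 103.1 ly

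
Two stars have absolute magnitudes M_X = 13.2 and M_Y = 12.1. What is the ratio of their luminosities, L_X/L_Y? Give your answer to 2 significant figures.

L_X/L_Y ≈ 0.36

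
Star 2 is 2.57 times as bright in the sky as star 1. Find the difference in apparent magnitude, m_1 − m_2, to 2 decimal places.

Pogson: Δm = −2.5 log₁₀(ratio) = −2.5 log₁₀(2.57) = −2.5 × 0.4099 = -1.025
Star 2 is brighter so has the smaller magnitude: m_1 − m_2 is positive.

m_1 − m_2 ≈ 1.02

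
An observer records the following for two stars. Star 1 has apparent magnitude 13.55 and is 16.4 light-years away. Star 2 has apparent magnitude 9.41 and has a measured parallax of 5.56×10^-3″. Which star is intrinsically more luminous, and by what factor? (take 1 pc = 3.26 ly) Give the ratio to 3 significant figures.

Star 1: d = 16.4 ly / 3.26 = 5.031 pc
Star 1: M = m − 5 log₁₀ d + 5 = 13.55 − 5·0.7016 + 5 = 15.042
Star 2: d = 1/p = 1/5.56×10^-3″ = 179.9 pc
Star 2: M = m − 5 log₁₀ d + 5 = 9.41 − 5·2.2549 + 5 = 3.135
ΔM = M_1 − M_2 = 15.042 − (3.135) = 11.906; smaller M is more luminous → Star 2.
L ratio = 10^(0.4 |ΔM|) = 10^4.763 = 57890

Star 2 is more luminous, by a factor of 57900.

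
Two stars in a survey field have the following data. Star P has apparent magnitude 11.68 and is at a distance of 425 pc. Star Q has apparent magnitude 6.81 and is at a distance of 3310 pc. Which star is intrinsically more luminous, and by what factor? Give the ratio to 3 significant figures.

Star Q is more luminous, by a factor of 5380.

Star P: M = m − 5 log₁₀ d + 5 = 11.68 − 5·2.6284 + 5 = 3.538
Star Q: M = m − 5 log₁₀ d + 5 = 6.81 − 5·3.5198 + 5 = -5.789
ΔM = M_P − M_Q = 3.538 − (-5.789) = 9.327; smaller M is more luminous → Star Q.
L ratio = 10^(0.4 |ΔM|) = 10^3.731 = 5381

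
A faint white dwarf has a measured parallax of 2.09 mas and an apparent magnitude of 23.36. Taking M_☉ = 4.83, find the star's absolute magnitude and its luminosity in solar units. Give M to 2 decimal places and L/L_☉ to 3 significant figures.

M ≈ 14.96; L/L_☉ ≈ 8.87×10^-5

d = 1/p = 1000/2.09 mas = 478.5 pc
M = m − 5 log₁₀ d + 5 = 23.36 − 5·2.6799 + 5 = 14.961
M − M_☉ = 14.961 − 4.83 = 10.131
L/L_☉ = 10^(−0.4 × 10.131) = 8.866×10^-5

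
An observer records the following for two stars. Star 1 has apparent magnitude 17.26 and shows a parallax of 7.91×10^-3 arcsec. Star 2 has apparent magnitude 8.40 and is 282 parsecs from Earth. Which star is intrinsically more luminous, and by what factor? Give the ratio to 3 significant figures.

Star 2 is more luminous, by a factor of 17400.

Star 1: d = 1/p = 1/7.91×10^-3″ = 126.4 pc
Star 1: M = m − 5 log₁₀ d + 5 = 17.26 − 5·2.1018 + 5 = 11.751
Star 2: M = m − 5 log₁₀ d + 5 = 8.40 − 5·2.4502 + 5 = 1.149
ΔM = M_1 − M_2 = 11.751 − (1.149) = 10.602; smaller M is more luminous → Star 2.
L ratio = 10^(0.4 |ΔM|) = 10^4.241 = 17410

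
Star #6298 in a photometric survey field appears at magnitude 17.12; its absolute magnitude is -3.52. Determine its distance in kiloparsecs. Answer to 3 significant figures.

μ = m − M = 20.640
m − M = 5 log₁₀ d − 5
log₁₀ d = (m − M)/5 + 1 = 5.1280
d = 10^5.1280 = 134300 pc
= 134.3 kpc

d ≈ 134 kpc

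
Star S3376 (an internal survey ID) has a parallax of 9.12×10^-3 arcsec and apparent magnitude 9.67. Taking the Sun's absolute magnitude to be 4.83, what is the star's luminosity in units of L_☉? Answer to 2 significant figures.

d = 1/p = 1/9.12×10^-3″ = 109.6 pc
M = m − 5 log₁₀ d + 5 = 9.67 − 5·2.0400 + 5 = 4.470
M − M_☉ = 4.470 − 4.83 = -0.360
L/L_☉ = 10^(−0.4 × -0.360) = 1.393

L/L_☉ ≈ 1.4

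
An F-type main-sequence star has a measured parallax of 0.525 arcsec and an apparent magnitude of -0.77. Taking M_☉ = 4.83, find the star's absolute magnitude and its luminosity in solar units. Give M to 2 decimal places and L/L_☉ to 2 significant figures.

M ≈ 2.83; L/L_☉ ≈ 6.3

d = 1/p = 1/0.525″ = 1.905 pc
M = m − 5 log₁₀ d + 5 = -0.77 − 5·0.2798 + 5 = 2.831
M − M_☉ = 2.831 − 4.83 = -1.999
L/L_☉ = 10^(−0.4 × -1.999) = 6.305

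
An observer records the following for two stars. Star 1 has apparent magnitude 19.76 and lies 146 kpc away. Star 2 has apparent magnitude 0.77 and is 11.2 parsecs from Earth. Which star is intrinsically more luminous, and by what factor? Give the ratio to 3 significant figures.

Star 1 is more luminous, by a factor of 4.31.

Star 1: d = 146 kpc = 146000 pc
Star 1: M = m − 5 log₁₀ d + 5 = 19.76 − 5·5.1644 + 5 = -1.062
Star 2: M = m − 5 log₁₀ d + 5 = 0.77 − 5·1.0492 + 5 = 0.524
ΔM = M_1 − M_2 = -1.062 − (0.524) = -1.586; smaller M is more luminous → Star 1.
L ratio = 10^(0.4 |ΔM|) = 10^0.634 = 4.308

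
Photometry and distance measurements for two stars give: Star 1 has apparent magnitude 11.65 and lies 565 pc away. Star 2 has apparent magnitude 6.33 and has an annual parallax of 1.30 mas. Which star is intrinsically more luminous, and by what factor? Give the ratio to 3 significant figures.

Star 1: M = m − 5 log₁₀ d + 5 = 11.65 − 5·2.7520 + 5 = 2.890
Star 2: p = 1.30 mas = 1.30×10^-3″ → d = 1/p = 769.2 pc
Star 2: M = m − 5 log₁₀ d + 5 = 6.33 − 5·2.8861 + 5 = -3.100
ΔM = M_1 − M_2 = 2.890 − (-3.100) = 5.990; smaller M is more luminous → Star 2.
L ratio = 10^(0.4 |ΔM|) = 10^2.396 = 248.9

Star 2 is more luminous, by a factor of 249.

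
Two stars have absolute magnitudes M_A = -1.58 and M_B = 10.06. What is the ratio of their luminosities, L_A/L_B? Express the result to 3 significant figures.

L_A/L_B ≈ 45300

ΔM = M_A − M_B = -11.64
L_A/L_B = 10^(−0.4 ΔM) = 10^4.656 = 45290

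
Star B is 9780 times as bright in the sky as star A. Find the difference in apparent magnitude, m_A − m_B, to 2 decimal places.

m_A − m_B ≈ 9.98

Pogson: Δm = −2.5 log₁₀(ratio) = −2.5 log₁₀(9780) = −2.5 × 3.9903 = -9.976
Star B is brighter so has the smaller magnitude: m_A − m_B is positive.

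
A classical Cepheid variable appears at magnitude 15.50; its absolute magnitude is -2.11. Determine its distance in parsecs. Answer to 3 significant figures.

Distance modulus: m − M = 15.50 − (-2.11) = 17.610
m − M = 5 log₁₀ d − 5
log₁₀ d = (m − M)/5 + 1 = 4.5220
d = 10^4.5220 = 33270 pc

d ≈ 33300 pc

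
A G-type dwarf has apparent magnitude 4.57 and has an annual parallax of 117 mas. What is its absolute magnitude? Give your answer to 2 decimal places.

M ≈ 4.91

p = 117 mas = 0.117″ → d = 1/p = 8.547 pc
5 log₁₀(d/10 pc) = 5 log₁₀(8.547) − 5 = -0.341
M = m − 5 log₁₀(d/10) = 4.57 + 0.341 = 4.911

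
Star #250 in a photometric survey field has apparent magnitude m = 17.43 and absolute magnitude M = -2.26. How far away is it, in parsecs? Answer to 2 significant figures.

Distance modulus: m − M = 17.43 − (-2.26) = 19.690
m − M = 5 log₁₀ d − 5
log₁₀ d = (m − M)/5 + 1 = 4.9380
d = 10^4.9380 = 86700 pc

d ≈ 87000 pc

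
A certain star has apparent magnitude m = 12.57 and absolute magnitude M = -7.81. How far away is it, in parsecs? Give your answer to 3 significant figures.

Distance modulus: m − M = 12.57 − (-7.81) = 20.380
m − M = 5 log₁₀ d − 5
log₁₀ d = (m − M)/5 + 1 = 5.0760
d = 10^5.0760 = 119100 pc

d ≈ 119000 pc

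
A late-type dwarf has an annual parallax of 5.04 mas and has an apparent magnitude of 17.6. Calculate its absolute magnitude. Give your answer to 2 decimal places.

p = 5.04 mas = 5.04×10^-3″ → d = 1/p = 198.4 pc
5 log₁₀(d/10 pc) = 5 log₁₀(198.4) − 5 = 6.488
M = m − 5 log₁₀(d/10) = 17.6 − 6.488 = 11.112

M ≈ 11.11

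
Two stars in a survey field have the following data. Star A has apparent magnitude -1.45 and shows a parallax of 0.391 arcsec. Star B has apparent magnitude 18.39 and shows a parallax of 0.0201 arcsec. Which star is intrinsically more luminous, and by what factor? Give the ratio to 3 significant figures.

Star A is more luminous, by a factor of 228000.

Star A: d = 1/p = 1/0.391″ = 2.558 pc
Star A: M = m − 5 log₁₀ d + 5 = -1.45 − 5·0.4078 + 5 = 1.511
Star B: d = 1/p = 1/0.0201″ = 49.75 pc
Star B: M = m − 5 log₁₀ d + 5 = 18.39 − 5·1.6968 + 5 = 14.906
ΔM = M_A − M_B = 1.511 − (14.906) = -13.395; smaller M is more luminous → Star A.
L ratio = 10^(0.4 |ΔM|) = 10^5.358 = 228100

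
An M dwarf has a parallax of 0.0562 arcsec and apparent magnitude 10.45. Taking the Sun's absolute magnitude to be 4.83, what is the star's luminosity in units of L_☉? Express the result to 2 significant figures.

L/L_☉ ≈ 0.018

d = 1/p = 1/0.0562″ = 17.79 pc
M = m − 5 log₁₀ d + 5 = 10.45 − 5·1.2503 + 5 = 9.199
M − M_☉ = 9.199 − 4.83 = 4.369
L/L_☉ = 10^(−0.4 × 4.369) = 0.01789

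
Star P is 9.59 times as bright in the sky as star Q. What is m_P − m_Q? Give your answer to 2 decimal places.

Pogson: Δm = −2.5 log₁₀(ratio) = −2.5 log₁₀(9.59) = −2.5 × 0.9818 = -2.455
Star P is brighter, so it has the smaller magnitude: the difference is negative.

m_P − m_Q ≈ -2.45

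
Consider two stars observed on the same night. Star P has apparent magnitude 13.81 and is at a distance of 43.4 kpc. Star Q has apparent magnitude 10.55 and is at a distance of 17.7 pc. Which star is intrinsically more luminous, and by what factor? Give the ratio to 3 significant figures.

Star P is more luminous, by a factor of 299000.

Star P: d = 43.4 kpc = 43400 pc
Star P: M = m − 5 log₁₀ d + 5 = 13.81 − 5·4.6375 + 5 = -4.377
Star Q: M = m − 5 log₁₀ d + 5 = 10.55 − 5·1.2480 + 5 = 9.310
ΔM = M_P − M_Q = -4.377 − (9.310) = -13.688; smaller M is more luminous → Star P.
L ratio = 10^(0.4 |ΔM|) = 10^5.475 = 298600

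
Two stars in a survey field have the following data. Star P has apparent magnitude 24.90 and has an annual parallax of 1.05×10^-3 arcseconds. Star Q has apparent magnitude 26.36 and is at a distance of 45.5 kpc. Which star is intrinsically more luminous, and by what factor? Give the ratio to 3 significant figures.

Star P: d = 1/p = 1/1.05×10^-3″ = 952.4 pc
Star P: M = m − 5 log₁₀ d + 5 = 24.90 − 5·2.9788 + 5 = 15.006
Star Q: d = 45.5 kpc = 45500 pc
Star Q: M = m − 5 log₁₀ d + 5 = 26.36 − 5·4.6580 + 5 = 8.070
ΔM = M_P − M_Q = 15.006 − (8.070) = 6.936; smaller M is more luminous → Star Q.
L ratio = 10^(0.4 |ΔM|) = 10^2.774 = 594.8

Star Q is more luminous, by a factor of 595.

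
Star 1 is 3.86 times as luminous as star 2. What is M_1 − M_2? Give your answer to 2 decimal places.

Pogson: ΔM = −2.5 log₁₀(ratio) = −2.5 log₁₀(3.86) = −2.5 × 0.5866 = -1.466
Star 1 is brighter, so it has the smaller magnitude: the difference is negative.

M_1 − M_2 ≈ -1.47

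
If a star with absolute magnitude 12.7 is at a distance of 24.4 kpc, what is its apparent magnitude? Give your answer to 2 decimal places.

m ≈ 29.64

d = 24.4 kpc = 24400 pc
m = M + 5 log₁₀ d − 5 = 12.7 + 5·4.3874 − 5 = 29.637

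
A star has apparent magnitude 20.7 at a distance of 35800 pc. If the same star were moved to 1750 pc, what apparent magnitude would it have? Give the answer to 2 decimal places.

m ≈ 14.15

Flux ∝ 1/d², so Δm = 5 log₁₀(d₂/d₁) = 5 log₁₀(1750/35800) = -6.554
m₂ = m₁ + Δm = 20.7 + (-6.554) = 14.146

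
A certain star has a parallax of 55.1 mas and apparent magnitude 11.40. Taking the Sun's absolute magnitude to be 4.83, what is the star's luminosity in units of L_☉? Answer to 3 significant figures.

L/L_☉ ≈ 7.76×10^-3

d = 1/p = 1000/55.1 mas = 18.15 pc
M = m − 5 log₁₀ d + 5 = 11.40 − 5·1.2588 + 5 = 10.106
M − M_☉ = 10.106 − 4.83 = 5.276
L/L_☉ = 10^(−0.4 × 5.276) = 7.757×10^-3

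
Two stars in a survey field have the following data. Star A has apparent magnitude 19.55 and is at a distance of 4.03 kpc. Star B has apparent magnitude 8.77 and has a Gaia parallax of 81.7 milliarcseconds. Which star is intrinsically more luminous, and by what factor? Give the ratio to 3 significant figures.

Star A is more luminous, by a factor of 5.29.

Star A: d = 4.03 kpc = 4030 pc
Star A: M = m − 5 log₁₀ d + 5 = 19.55 − 5·3.6053 + 5 = 6.523
Star B: p = 81.7 mas = 0.0817″ → d = 1/p = 12.24 pc
Star B: M = m − 5 log₁₀ d + 5 = 8.77 − 5·1.0878 + 5 = 8.331
ΔM = M_A − M_B = 6.523 − (8.331) = -1.808; smaller M is more luminous → Star A.
L ratio = 10^(0.4 |ΔM|) = 10^0.723 = 5.285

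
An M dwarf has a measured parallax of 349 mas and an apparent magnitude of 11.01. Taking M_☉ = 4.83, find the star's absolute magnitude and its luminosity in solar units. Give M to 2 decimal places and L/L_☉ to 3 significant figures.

M ≈ 13.72; L/L_☉ ≈ 2.77×10^-4

d = 1/p = 1000/349 mas = 2.865 pc
M = m − 5 log₁₀ d + 5 = 11.01 − 5·0.4572 + 5 = 13.724
M − M_☉ = 13.724 − 4.83 = 8.894
L/L_☉ = 10^(−0.4 × 8.894) = 2.769×10^-4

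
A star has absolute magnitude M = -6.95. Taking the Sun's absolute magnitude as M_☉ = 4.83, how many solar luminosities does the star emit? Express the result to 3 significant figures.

M − M_☉ = -6.95 − 4.83 = -11.780
L/L_☉ = 10^(−0.4 (M − M_☉)) = 10^4.712 = 51520

L/L_☉ ≈ 51500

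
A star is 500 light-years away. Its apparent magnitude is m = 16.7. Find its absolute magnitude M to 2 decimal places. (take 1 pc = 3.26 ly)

d = 500 ly / 3.26 = 153.4 pc
5 log₁₀(d/10 pc) = 5 log₁₀(153.4) − 5 = 5.929
M = m − 5 log₁₀(d/10) = 16.7 − 5.929 = 10.771

M ≈ 10.77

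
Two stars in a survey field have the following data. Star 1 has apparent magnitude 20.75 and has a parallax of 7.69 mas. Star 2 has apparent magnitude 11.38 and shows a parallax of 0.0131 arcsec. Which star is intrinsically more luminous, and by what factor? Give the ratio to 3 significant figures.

Star 2 is more luminous, by a factor of 1930.

Star 1: p = 7.69 mas = 7.69×10^-3″ → d = 1/p = 130.0 pc
Star 1: M = m − 5 log₁₀ d + 5 = 20.75 − 5·2.1141 + 5 = 15.180
Star 2: d = 1/p = 1/0.0131″ = 76.34 pc
Star 2: M = m − 5 log₁₀ d + 5 = 11.38 − 5·1.8827 + 5 = 6.966
ΔM = M_1 − M_2 = 15.180 − (6.966) = 8.213; smaller M is more luminous → Star 2.
L ratio = 10^(0.4 |ΔM|) = 10^3.285 = 1929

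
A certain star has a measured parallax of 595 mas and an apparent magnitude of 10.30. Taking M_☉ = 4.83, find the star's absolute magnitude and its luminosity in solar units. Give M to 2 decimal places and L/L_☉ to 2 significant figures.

d = 1/p = 1000/595 mas = 1.681 pc
M = m − 5 log₁₀ d + 5 = 10.30 − 5·0.2255 + 5 = 14.173
M − M_☉ = 14.173 − 4.83 = 9.343
L/L_☉ = 10^(−0.4 × 9.343) = 1.832×10^-4

M ≈ 14.17; L/L_☉ ≈ 1.8×10^-4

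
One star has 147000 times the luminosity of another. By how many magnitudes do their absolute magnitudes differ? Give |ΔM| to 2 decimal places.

|ΔM| ≈ 12.92

Pogson: ΔM = −2.5 log₁₀(ratio) = −2.5 log₁₀(147000) = −2.5 × 5.1673 = -12.918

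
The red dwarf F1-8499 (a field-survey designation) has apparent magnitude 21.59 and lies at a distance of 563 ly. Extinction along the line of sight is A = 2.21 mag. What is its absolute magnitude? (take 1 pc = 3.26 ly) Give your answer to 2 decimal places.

M ≈ 13.19

d = 563 ly / 3.26 = 172.7 pc
5 log₁₀(d/10 pc) = 5 log₁₀(172.7) − 5 = 6.186
M = m − 5 log₁₀(d/10) − A = 21.59 − 6.186 − 2.21 = 13.194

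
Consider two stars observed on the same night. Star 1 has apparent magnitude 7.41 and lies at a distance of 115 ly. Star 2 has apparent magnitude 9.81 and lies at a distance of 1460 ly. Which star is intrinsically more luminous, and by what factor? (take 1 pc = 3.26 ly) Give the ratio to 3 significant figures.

Star 1: d = 115 ly / 3.26 = 35.28 pc
Star 1: M = m − 5 log₁₀ d + 5 = 7.41 − 5·1.5475 + 5 = 4.673
Star 2: d = 1460 ly / 3.26 = 447.9 pc
Star 2: M = m − 5 log₁₀ d + 5 = 9.81 − 5·2.6511 + 5 = 1.554
ΔM = M_1 − M_2 = 4.673 − (1.554) = 3.118; smaller M is more luminous → Star 2.
L ratio = 10^(0.4 |ΔM|) = 10^1.247 = 17.67

Star 2 is more luminous, by a factor of 17.7.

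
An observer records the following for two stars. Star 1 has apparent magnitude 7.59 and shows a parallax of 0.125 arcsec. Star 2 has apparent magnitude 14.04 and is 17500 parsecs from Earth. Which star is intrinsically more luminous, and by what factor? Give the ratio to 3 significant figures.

Star 2 is more luminous, by a factor of 12600.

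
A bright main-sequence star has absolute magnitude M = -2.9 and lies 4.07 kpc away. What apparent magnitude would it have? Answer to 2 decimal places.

m ≈ 10.15

d = 4.07 kpc = 4070 pc
m = M + 5 log₁₀ d − 5 = -2.9 + 5·3.6096 − 5 = 10.148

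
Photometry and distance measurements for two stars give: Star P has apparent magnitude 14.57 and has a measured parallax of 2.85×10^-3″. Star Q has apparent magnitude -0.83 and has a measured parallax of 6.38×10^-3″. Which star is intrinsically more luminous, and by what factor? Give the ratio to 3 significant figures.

Star Q is more luminous, by a factor of 288000.

Star P: d = 1/p = 1/2.85×10^-3″ = 350.9 pc
Star P: M = m − 5 log₁₀ d + 5 = 14.57 − 5·2.5452 + 5 = 6.844
Star Q: d = 1/p = 1/6.38×10^-3″ = 156.7 pc
Star Q: M = m − 5 log₁₀ d + 5 = -0.83 − 5·2.1952 + 5 = -6.806
ΔM = M_P − M_Q = 6.844 − (-6.806) = 13.650; smaller M is more luminous → Star Q.
L ratio = 10^(0.4 |ΔM|) = 10^5.460 = 288400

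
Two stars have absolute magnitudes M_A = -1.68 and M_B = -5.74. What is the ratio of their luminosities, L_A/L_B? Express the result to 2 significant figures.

L_A/L_B ≈ 0.024

ΔM = M_A − M_B = 4.06
L_A/L_B = 10^(−0.4 ΔM) = 10^-1.624 = 0.02377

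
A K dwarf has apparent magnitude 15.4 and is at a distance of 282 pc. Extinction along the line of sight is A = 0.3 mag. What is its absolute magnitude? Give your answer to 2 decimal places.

5 log₁₀(d/10 pc) = 5 log₁₀(282.0) − 5 = 7.251
M = m − 5 log₁₀(d/10) − A = 15.4 − 7.251 − 0.3 = 7.849

M ≈ 7.85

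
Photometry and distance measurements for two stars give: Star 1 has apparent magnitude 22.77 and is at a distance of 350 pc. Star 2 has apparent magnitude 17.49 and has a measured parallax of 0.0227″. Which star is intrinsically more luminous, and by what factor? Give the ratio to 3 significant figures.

Star 1: M = m − 5 log₁₀ d + 5 = 22.77 − 5·2.5441 + 5 = 15.050
Star 2: d = 1/p = 1/0.0227″ = 44.05 pc
Star 2: M = m − 5 log₁₀ d + 5 = 17.49 − 5·1.6440 + 5 = 14.270
ΔM = M_1 − M_2 = 15.050 − (14.270) = 0.780; smaller M is more luminous → Star 2.
L ratio = 10^(0.4 |ΔM|) = 10^0.312 = 2.050

Star 2 is more luminous, by a factor of 2.05.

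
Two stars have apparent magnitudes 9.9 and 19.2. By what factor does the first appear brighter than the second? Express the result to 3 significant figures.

Δm = 9.9 − (19.2) = -9.3
Flux ratio = 10^(−0.4 Δm) = 10^(−0.4 × -9.3) = 10^3.720 = 5248

5250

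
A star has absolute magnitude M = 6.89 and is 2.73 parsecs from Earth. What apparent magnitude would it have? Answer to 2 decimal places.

m = M + 5 log₁₀ d − 5 = 6.89 + 5·0.4362 − 5 = 4.071

m ≈ 4.07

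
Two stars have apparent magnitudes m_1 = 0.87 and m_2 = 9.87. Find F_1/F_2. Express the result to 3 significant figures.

F_1/F_2 ≈ 3980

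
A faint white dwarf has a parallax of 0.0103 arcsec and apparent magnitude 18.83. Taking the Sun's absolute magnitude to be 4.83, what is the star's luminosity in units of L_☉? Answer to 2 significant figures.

L/L_☉ ≈ 2.4×10^-4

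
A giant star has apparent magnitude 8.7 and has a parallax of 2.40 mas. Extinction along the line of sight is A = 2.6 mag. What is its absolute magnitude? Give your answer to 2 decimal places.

M ≈ -2.00

p = 2.40 mas = 2.40×10^-3″ → d = 1/p = 416.7 pc
5 log₁₀(d/10 pc) = 5 log₁₀(416.7) − 5 = 8.099
M = m − 5 log₁₀(d/10) − A = 8.7 − 8.099 − 2.6 = -1.999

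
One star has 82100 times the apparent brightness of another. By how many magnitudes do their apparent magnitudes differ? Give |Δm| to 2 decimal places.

|Δm| ≈ 12.29

Pogson: Δm = −2.5 log₁₀(ratio) = −2.5 log₁₀(82100) = −2.5 × 4.9143 = -12.286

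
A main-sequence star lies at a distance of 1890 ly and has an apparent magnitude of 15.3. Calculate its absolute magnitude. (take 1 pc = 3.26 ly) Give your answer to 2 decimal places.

M ≈ 6.48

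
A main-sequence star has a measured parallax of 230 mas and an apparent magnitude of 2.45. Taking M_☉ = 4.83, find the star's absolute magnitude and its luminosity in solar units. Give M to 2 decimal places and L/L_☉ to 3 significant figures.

d = 1/p = 1000/230 mas = 4.348 pc
M = m − 5 log₁₀ d + 5 = 2.45 − 5·0.6383 + 5 = 4.259
M − M_☉ = 4.259 − 4.83 = -0.571
L/L_☉ = 10^(−0.4 × -0.571) = 1.693

M ≈ 4.26; L/L_☉ ≈ 1.69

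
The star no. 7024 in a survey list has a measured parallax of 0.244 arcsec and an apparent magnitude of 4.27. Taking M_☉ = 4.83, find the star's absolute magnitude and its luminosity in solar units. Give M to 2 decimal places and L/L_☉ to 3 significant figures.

d = 1/p = 1/0.244″ = 4.098 pc
M = m − 5 log₁₀ d + 5 = 4.27 − 5·0.6126 + 5 = 6.207
M − M_☉ = 6.207 − 4.83 = 1.377
L/L_☉ = 10^(−0.4 × 1.377) = 0.2813

M ≈ 6.21; L/L_☉ ≈ 0.281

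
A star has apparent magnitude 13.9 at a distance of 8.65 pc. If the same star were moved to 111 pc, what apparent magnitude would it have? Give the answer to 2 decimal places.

Flux ∝ 1/d², so Δm = 5 log₁₀(d₂/d₁) = 5 log₁₀(111/8.65) = 5.542
m₂ = m₁ + Δm = 13.9 + (5.542) = 19.442

m ≈ 19.44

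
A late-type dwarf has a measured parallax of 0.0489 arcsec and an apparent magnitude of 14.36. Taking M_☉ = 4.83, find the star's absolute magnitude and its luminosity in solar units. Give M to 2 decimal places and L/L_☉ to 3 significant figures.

d = 1/p = 1/0.0489″ = 20.45 pc
M = m − 5 log₁₀ d + 5 = 14.36 − 5·1.3107 + 5 = 12.807
M − M_☉ = 12.807 − 4.83 = 7.977
L/L_☉ = 10^(−0.4 × 7.977) = 6.447×10^-4

M ≈ 12.81; L/L_☉ ≈ 6.45×10^-4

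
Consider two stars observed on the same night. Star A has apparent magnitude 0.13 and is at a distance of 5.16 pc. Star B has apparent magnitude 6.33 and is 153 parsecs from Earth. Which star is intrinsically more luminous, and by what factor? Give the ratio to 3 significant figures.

Star A: M = m − 5 log₁₀ d + 5 = 0.13 − 5·0.7126 + 5 = 1.567
Star B: M = m − 5 log₁₀ d + 5 = 6.33 − 5·2.1847 + 5 = 0.407
ΔM = M_A − M_B = 1.567 − (0.407) = 1.160; smaller M is more luminous → Star B.
L ratio = 10^(0.4 |ΔM|) = 10^0.464 = 2.911

Star B is more luminous, by a factor of 2.91.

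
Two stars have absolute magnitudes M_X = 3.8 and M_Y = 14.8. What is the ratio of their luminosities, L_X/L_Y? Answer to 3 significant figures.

ΔM = M_X − M_Y = -11.0
L_X/L_Y = 10^(−0.4 ΔM) = 10^4.400 = 25120

L_X/L_Y ≈ 25100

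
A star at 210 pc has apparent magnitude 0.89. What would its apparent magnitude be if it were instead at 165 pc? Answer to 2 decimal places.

m ≈ 0.37

Flux ∝ 1/d², so Δm = 5 log₁₀(d₂/d₁) = 5 log₁₀(165/210) = -0.524
m₂ = m₁ + Δm = 0.89 + (-0.524) = 0.366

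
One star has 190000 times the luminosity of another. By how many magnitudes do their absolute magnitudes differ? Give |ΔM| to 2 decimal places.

Pogson: ΔM = −2.5 log₁₀(ratio) = −2.5 log₁₀(190000) = −2.5 × 5.2788 = -13.197

|ΔM| ≈ 13.20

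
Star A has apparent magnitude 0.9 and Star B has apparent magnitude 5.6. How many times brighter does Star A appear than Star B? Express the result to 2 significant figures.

76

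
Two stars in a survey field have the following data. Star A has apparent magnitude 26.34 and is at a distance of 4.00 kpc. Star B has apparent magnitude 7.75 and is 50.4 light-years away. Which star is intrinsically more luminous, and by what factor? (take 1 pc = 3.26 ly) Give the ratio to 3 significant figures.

Star B is more luminous, by a factor of 408.

Star A: d = 4.00 kpc = 4000 pc
Star A: M = m − 5 log₁₀ d + 5 = 26.34 − 5·3.6021 + 5 = 13.330
Star B: d = 50.4 ly / 3.26 = 15.46 pc
Star B: M = m − 5 log₁₀ d + 5 = 7.75 − 5·1.1892 + 5 = 6.804
ΔM = M_A − M_B = 13.330 − (6.804) = 6.526; smaller M is more luminous → Star B.
L ratio = 10^(0.4 |ΔM|) = 10^2.610 = 407.7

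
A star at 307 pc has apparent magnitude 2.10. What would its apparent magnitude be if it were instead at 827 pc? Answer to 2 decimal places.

Flux ∝ 1/d², so Δm = 5 log₁₀(d₂/d₁) = 5 log₁₀(827/307) = 2.152
m₂ = m₁ + Δm = 2.10 + (2.152) = 4.252

m ≈ 4.25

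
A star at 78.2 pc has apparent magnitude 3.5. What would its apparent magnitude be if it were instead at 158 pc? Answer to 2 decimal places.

m ≈ 5.03

Flux ∝ 1/d², so Δm = 5 log₁₀(d₂/d₁) = 5 log₁₀(158/78.2) = 1.527
m₂ = m₁ + Δm = 3.5 + (1.527) = 5.027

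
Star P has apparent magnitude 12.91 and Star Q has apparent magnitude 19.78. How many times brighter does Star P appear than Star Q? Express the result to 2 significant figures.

Δm = 12.91 − (19.78) = -6.87
Flux ratio = 10^(−0.4 Δm) = 10^(−0.4 × -6.87) = 10^2.748 = 559.8

560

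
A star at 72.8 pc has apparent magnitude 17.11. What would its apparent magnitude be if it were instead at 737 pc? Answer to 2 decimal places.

m ≈ 22.14

Flux ∝ 1/d², so Δm = 5 log₁₀(d₂/d₁) = 5 log₁₀(737/72.8) = 5.027
m₂ = m₁ + Δm = 17.11 + (5.027) = 22.137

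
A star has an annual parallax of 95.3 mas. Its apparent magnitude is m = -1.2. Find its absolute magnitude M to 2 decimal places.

M ≈ -1.30

p = 95.3 mas = 0.0953″ → d = 1/p = 10.49 pc
5 log₁₀(d/10 pc) = 5 log₁₀(10.49) − 5 = 0.105
M = m − 5 log₁₀(d/10) = -1.2 − 0.105 = -1.305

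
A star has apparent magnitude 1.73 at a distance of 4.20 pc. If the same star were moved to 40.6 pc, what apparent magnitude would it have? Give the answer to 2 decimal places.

m ≈ 6.66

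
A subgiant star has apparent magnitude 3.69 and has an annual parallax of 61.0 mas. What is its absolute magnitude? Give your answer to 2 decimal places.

p = 61.0 mas = 0.0610″ → d = 1/p = 16.39 pc
5 log₁₀(d/10 pc) = 5 log₁₀(16.39) − 5 = 1.073
M = m − 5 log₁₀(d/10) = 3.69 − 1.073 = 2.617

M ≈ 2.62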